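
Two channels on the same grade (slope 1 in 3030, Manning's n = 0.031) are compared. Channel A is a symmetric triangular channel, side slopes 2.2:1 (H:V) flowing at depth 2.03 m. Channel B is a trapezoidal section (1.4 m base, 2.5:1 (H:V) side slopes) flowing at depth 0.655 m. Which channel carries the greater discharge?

Channel A: For a triangular section with side slope z = 2.2: A = zy² = 2.2×2.03² = 9.066 m²; P = 2y√(1+z²) = 2×2.03×2.417 = 9.811 m. Hydraulic radius R = A/P = 9.066/9.811 = 0.924 m. Q_A = (1/0.031)·9.066·0.924^(2/3)·√0.00033 = 5.04 m³/s.
Channel B: With bottom width b = 1.4 m and side slope z = 2.5: A = (b + zy)y = (1.4 + 2.5×0.655)×0.655 = 1.99 m²; P = b + 2y√(1+z²) = 1.4 + 2×0.655×2.693 = 4.927 m. Hydraulic radius R = A/P = 1.99/4.927 = 0.4038 m. Q_B = (1/0.031)·1.99·0.4038^(2/3)·√0.00033 = 0.637 m³/s.
Q_A = 5.04 m³/s vs Q_B = 0.637 m³/s, so channel A carries more.

channel A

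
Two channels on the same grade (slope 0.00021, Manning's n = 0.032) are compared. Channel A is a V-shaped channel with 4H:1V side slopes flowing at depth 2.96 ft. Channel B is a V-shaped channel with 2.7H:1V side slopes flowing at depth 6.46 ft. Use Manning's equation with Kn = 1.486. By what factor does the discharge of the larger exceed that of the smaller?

Channel A: For a triangular section with side slope z = 4: A = zy² = 4×2.96² = 35.05 ft²; P = 2y√(1+z²) = 2×2.96×4.123 = 24.41 ft. Hydraulic radius R = A/P = 35.05/24.41 = 1.436 ft. Q_A = (1.486/0.032)·35.05·1.436^(2/3)·√0.00021 = 30.02 ft³/s.
Channel B: For a triangular section with side slope z = 2.7: A = zy² = 2.7×6.46² = 112.7 ft²; P = 2y√(1+z²) = 2×6.46×2.879 = 37.2 ft. Hydraulic radius R = A/P = 112.7/37.2 = 3.029 ft. Q_B = (1.486/0.032)·112.7·3.029^(2/3)·√0.00021 = 158.7 ft³/s.
The larger discharge is 158.7 ft³/s and the smaller is 30.02 ft³/s; the ratio is 5.29.

5.29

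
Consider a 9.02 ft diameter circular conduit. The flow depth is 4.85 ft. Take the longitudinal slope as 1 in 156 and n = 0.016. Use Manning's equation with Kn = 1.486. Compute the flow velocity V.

V = 13.2 ft/s

For a circular section of diameter D = 9.02 ft at depth y = 4.85 ft, the central angle is θ = 2 arccos(1 − 2y/D) = 3.293 rad. Then A = (D²/8)(θ − sin θ) = 35.01 ft² and P = Dθ/2 = 14.85 ft.
Hydraulic radius R = A/P = 35.01/14.85 = 2.358 ft.
From Manning's equation, V = (1.486/n) R^(2/3) S^(1/2) = (1.486/0.016) × 2.358^(2/3) × 0.00641^(1/2) = 13.2 ft/s.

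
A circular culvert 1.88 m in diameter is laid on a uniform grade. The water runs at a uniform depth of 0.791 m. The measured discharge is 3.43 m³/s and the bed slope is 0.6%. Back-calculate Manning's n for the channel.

For a circular section of diameter D = 1.88 m at depth y = 0.791 m, the central angle is θ = 2 arccos(1 − 2y/D) = 2.823 rad. Then A = (D²/8)(θ − sin θ) = 1.109 m² and P = Dθ/2 = 2.654 m.
Hydraulic radius R = A/P = 1.109/2.654 = 0.4179 m.
Rearranging Manning's equation: n = (1/Q) A R^(2/3) S^(1/2) = (1/3.43) × 1.109 × 0.4179^(2/3) × √0.006 = 0.014.

n = 0.014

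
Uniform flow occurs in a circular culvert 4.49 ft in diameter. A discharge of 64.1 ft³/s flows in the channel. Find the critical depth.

y_c = 2.33 ft

At critical depth, Q² T / (g A³) = 1, i.e. A³/T = Q²/g = 64.1²/32.2 = 127.6.
Trying y = 1.72 ft: A³/T = 39.83 — short.
Trying y = 2.95 ft: A³/T = 314.7 — over.
Trying y = 2.33 ft: A³/T = 127.4 — ≈ 127.6.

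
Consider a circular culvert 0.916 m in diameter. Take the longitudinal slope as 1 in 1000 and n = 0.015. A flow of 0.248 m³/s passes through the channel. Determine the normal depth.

y_n = 0.445 m

Manning's equation rearranged: A R^(2/3) = nQ / (1·√S) = 0.015 × 0.248 / (√0.001) = 0.1176.
Trying y = 0.362 m: A R^(2/3) = 0.0813 — too small.
Trying y = 0.54 m: A R^(2/3) = 0.1613 — too large.
Trying y = 0.445 m: A R^(2/3) = 0.1174 — ≈ 0.1176.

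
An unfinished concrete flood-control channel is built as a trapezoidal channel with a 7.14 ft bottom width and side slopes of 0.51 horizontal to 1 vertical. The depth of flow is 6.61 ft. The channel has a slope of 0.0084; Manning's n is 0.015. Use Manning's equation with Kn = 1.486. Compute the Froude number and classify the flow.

With bottom width b = 7.14 ft and side slope z = 0.51: A = (b + zy)y = (7.14 + 0.51×6.61)×6.61 = 69.48 ft²; P = b + 2y√(1+z²) = 7.14 + 2×6.61×1.123 = 21.98 ft.
Hydraulic radius R = A/P = 69.48/21.98 = 3.161 ft.
V = (1.486/n) R^(2/3) √S = (1.486/0.015) × 3.161^(2/3) × √0.0084 = 19.56 ft/s. Hydraulic depth D_h = A/T = 69.48/13.88 = 5.005 ft.
Froude number Fr = V/√(g·D_h) = 19.56/√(32.2×5.005) = 1.54, which is greater than 1, so the flow is supercritical.

supercritical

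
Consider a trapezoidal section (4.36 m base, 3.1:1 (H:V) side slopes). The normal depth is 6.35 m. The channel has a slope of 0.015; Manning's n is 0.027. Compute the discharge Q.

Q = 1550 m³/s

With bottom width b = 4.36 m and side slope z = 3.1: A = (b + zy)y = (4.36 + 3.1×6.35)×6.35 = 152.7 m²; P = b + 2y√(1+z²) = 4.36 + 2×6.35×3.257 = 45.73 m.
Hydraulic radius R = A/P = 152.7/45.73 = 3.339 m.
Manning's equation: Q = (1/n) A R^(2/3) S^(1/2) = (1/0.027) × 152.7 × 3.339^(2/3) × 0.015^(1/2) = 1550 m³/s.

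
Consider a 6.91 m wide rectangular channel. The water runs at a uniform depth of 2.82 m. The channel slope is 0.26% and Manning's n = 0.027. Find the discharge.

Flow area A = b·y = 6.91 × 2.82 = 19.49 m². Wetted perimeter P = b + 2y = 6.91 + 2×2.82 = 12.55 m.
Hydraulic radius R = A/P = 19.49/12.55 = 1.553 m.
Manning's equation: Q = (1/n) A R^(2/3) S^(1/2) = (1/0.027) × 19.49 × 1.553^(2/3) × 0.0026^(1/2) = 49.3 m³/s.

Q = 49.3 m³/s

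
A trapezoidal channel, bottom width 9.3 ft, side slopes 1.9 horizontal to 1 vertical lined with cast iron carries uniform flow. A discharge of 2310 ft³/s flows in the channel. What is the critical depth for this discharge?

y_c = 7.74 ft

At critical depth, Q² T / (g A³) = 1, i.e. A³/T = Q²/g = 2310²/32.2 = 165700.
At y = 8.46 ft: A³/T = 238700 — high.
At y = 5.47 ft: A³/T = 41550 — low.
At y = 7.74 ft: A³/T = 165700 — matches.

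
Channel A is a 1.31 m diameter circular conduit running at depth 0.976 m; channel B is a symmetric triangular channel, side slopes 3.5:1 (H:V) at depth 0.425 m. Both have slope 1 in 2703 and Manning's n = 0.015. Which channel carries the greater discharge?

Channel A: For a circular section of diameter D = 1.31 m at depth y = 0.976 m, the central angle is θ = 2 arccos(1 − 2y/D) = 4.166 rad. Then A = (D²/8)(θ − sin θ) = 1.077 m² and P = Dθ/2 = 2.729 m. Hydraulic radius R = A/P = 1.077/2.729 = 0.3947 m. Q_A = (1/0.015)·1.077·0.3947^(2/3)·√0.00037 = 0.743 m³/s.
Channel B: For a triangular section with side slope z = 3.5: A = zy² = 3.5×0.425² = 0.6322 m²; P = 2y√(1+z²) = 2×0.425×3.64 = 3.094 m. Hydraulic radius R = A/P = 0.6322/3.094 = 0.2043 m. Q_B = (1/0.015)·0.6322·0.2043^(2/3)·√0.00037 = 0.2812 m³/s.
Q_A = 0.743 m³/s vs Q_B = 0.2812 m³/s, so channel A carries more.

channel A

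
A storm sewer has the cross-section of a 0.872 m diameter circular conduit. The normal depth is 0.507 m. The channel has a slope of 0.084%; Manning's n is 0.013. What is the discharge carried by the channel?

Q = 0.309 m³/s

For a circular section of diameter D = 0.872 m at depth y = 0.507 m, the central angle is θ = 2 arccos(1 − 2y/D) = 3.469 rad. Then A = (D²/8)(θ − sin θ) = 0.3602 m² and P = Dθ/2 = 1.512 m.
Hydraulic radius R = A/P = 0.3602/1.512 = 0.2382 m.
Manning's equation: Q = (1/n) A R^(2/3) S^(1/2) = (1/0.013) × 0.3602 × 0.2382^(2/3) × 0.00084^(1/2) = 0.309 m³/s.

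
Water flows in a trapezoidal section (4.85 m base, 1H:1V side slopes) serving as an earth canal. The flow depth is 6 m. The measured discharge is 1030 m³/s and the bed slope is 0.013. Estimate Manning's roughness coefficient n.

n = 0.0149

With bottom width b = 4.85 m and side slope z = 1: A = (b + zy)y = (4.85 + 1×6)×6 = 65.1 m²; P = b + 2y√(1+z²) = 4.85 + 2×6×1.414 = 21.82 m.
Hydraulic radius R = A/P = 65.1/21.82 = 2.983 m.
Rearranging Manning's equation: n = (1/Q) A R^(2/3) S^(1/2) = (1/1030) × 65.1 × 2.983^(2/3) × √0.013 = 0.0149.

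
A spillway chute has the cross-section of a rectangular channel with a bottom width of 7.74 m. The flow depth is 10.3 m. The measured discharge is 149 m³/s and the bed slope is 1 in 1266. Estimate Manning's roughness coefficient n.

n = 0.03

Flow area A = b·y = 7.74 × 10.3 = 79.72 m². Wetted perimeter P = b + 2y = 7.74 + 2×10.3 = 28.34 m.
Hydraulic radius R = A/P = 79.72/28.34 = 2.813 m.
Rearranging Manning's equation: n = (1/Q) A R^(2/3) S^(1/2) = (1/149) × 79.72 × 2.813^(2/3) × √0.0007899 = 0.03.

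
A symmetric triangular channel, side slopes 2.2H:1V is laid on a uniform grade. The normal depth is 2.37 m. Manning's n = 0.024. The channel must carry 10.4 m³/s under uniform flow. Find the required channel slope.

For a triangular section with side slope z = 2.2: A = zy² = 2.2×2.37² = 12.36 m²; P = 2y√(1+z²) = 2×2.37×2.417 = 11.45 m.
Hydraulic radius R = A/P = 12.36/11.45 = 1.079 m.
From Manning's equation, S = [nQ / (1 A R^(2/3))]² = [0.024 × 10.4 / (1 × 12.36 × 1.079^(2/3))]² = 0.000369.

S = 0.000369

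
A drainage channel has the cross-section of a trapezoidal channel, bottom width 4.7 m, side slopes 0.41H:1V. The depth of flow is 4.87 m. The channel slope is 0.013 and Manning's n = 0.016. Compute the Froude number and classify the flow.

With bottom width b = 4.7 m and side slope z = 0.41: A = (b + zy)y = (4.7 + 0.41×4.87)×4.87 = 32.61 m²; P = b + 2y√(1+z²) = 4.7 + 2×4.87×1.081 = 15.23 m.
Hydraulic radius R = A/P = 32.61/15.23 = 2.142 m.
V = (1/n) R^(2/3) √S = (1/0.016) × 2.142^(2/3) × √0.013 = 11.84 m/s. Hydraulic depth D_h = A/T = 32.61/8.693 = 3.751 m.
Froude number Fr = V/√(g·D_h) = 11.84/√(9.81×3.751) = 1.95, which is greater than 1, so the flow is supercritical.

supercritical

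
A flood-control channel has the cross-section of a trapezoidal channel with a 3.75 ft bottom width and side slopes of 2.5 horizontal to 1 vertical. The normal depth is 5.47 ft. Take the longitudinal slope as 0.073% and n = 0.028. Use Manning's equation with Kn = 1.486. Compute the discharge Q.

Q = 276 ft³/s

With bottom width b = 3.75 ft and side slope z = 2.5: A = (b + zy)y = (3.75 + 2.5×5.47)×5.47 = 95.31 ft²; P = b + 2y√(1+z²) = 3.75 + 2×5.47×2.693 = 33.21 ft.
Hydraulic radius R = A/P = 95.31/33.21 = 2.87 ft.
Manning's equation: Q = (1.486/n) A R^(2/3) S^(1/2) = (1.486/0.028) × 95.31 × 2.87^(2/3) × 0.00073^(1/2) = 276 ft³/s.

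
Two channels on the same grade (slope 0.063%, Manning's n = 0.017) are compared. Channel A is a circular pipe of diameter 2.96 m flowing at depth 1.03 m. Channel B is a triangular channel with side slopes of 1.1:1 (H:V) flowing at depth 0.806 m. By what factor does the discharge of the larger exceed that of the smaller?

4.59

Channel A: For a circular section of diameter D = 2.96 m at depth y = 1.03 m, the central angle is θ = 2 arccos(1 − 2y/D) = 2.524 rad. Then A = (D²/8)(θ − sin θ) = 2.129 m² and P = Dθ/2 = 3.735 m. Hydraulic radius R = A/P = 2.129/3.735 = 0.5701 m. Q_A = (1/0.017)·2.129·0.5701^(2/3)·√0.00063 = 2.162 m³/s.
Channel B: For a triangular section with side slope z = 1.1: A = zy² = 1.1×0.806² = 0.7146 m²; P = 2y√(1+z²) = 2×0.806×1.487 = 2.396 m. Hydraulic radius R = A/P = 0.7146/2.396 = 0.2982 m. Q_B = (1/0.017)·0.7146·0.2982^(2/3)·√0.00063 = 0.4709 m³/s.
The larger discharge is 2.162 m³/s and the smaller is 0.4709 m³/s; the ratio is 4.59.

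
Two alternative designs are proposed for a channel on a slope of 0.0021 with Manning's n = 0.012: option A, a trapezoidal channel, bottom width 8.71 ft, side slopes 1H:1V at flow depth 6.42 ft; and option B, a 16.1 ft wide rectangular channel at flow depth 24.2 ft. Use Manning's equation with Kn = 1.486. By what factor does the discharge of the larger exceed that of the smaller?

5.65

Channel A: With bottom width b = 8.71 ft and side slope z = 1: A = (b + zy)y = (8.71 + 1×6.42)×6.42 = 97.13 ft²; P = b + 2y√(1+z²) = 8.71 + 2×6.42×1.414 = 26.87 ft. Hydraulic radius R = A/P = 97.13/26.87 = 3.615 ft. Q_A = (1.486/0.012)·97.13·3.615^(2/3)·√0.0021 = 1298 ft³/s.
Channel B: Flow area A = b·y = 16.1 × 24.2 = 389.6 ft². Wetted perimeter P = b + 2y = 16.1 + 2×24.2 = 64.5 ft. Hydraulic radius R = A/P = 389.6/64.5 = 6.041 ft. Q_B = (1.486/0.012)·389.6·6.041^(2/3)·√0.0021 = 7333 ft³/s.
The larger discharge is 7333 ft³/s and the smaller is 1298 ft³/s; the ratio is 5.65.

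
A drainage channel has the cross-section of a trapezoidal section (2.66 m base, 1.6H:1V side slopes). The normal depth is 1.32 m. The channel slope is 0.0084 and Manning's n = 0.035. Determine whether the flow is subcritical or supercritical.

With bottom width b = 2.66 m and side slope z = 1.6: A = (b + zy)y = (2.66 + 1.6×1.32)×1.32 = 6.299 m²; P = b + 2y√(1+z²) = 2.66 + 2×1.32×1.887 = 7.641 m.
Hydraulic radius R = A/P = 6.299/7.641 = 0.8244 m.
V = (1/n) R^(2/3) √S = (1/0.035) × 0.8244^(2/3) × √0.0084 = 2.302 m/s. Hydraulic depth D_h = A/T = 6.299/6.884 = 0.915 m.
Froude number Fr = V/√(g·D_h) = 2.302/√(9.81×0.915) = 0.768, which is less than 1, so the flow is subcritical.

subcritical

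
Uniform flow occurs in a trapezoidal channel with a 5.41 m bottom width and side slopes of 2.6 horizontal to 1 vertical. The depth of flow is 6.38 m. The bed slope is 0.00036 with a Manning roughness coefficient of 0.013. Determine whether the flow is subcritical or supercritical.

subcritical

With bottom width b = 5.41 m and side slope z = 2.6: A = (b + zy)y = (5.41 + 2.6×6.38)×6.38 = 140.3 m²; P = b + 2y√(1+z²) = 5.41 + 2×6.38×2.786 = 40.96 m.
Hydraulic radius R = A/P = 140.3/40.96 = 3.427 m.
V = (1/n) R^(2/3) √S = (1/0.013) × 3.427^(2/3) × √0.00036 = 3.317 m/s. Hydraulic depth D_h = A/T = 140.3/38.59 = 3.637 m.
Froude number Fr = V/√(g·D_h) = 3.317/√(9.81×3.637) = 0.555, which is less than 1, so the flow is subcritical.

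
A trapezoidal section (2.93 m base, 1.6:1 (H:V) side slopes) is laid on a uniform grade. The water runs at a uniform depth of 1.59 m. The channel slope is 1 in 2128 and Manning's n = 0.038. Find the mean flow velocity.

V = 0.561 m/s

With bottom width b = 2.93 m and side slope z = 1.6: A = (b + zy)y = (2.93 + 1.6×1.59)×1.59 = 8.704 m²; P = b + 2y√(1+z²) = 2.93 + 2×1.59×1.887 = 8.93 m.
Hydraulic radius R = A/P = 8.704/8.93 = 0.9747 m.
From Manning's equation, V = (1/n) R^(2/3) S^(1/2) = (1/0.038) × 0.9747^(2/3) × 0.0004699^(1/2) = 0.561 m/s.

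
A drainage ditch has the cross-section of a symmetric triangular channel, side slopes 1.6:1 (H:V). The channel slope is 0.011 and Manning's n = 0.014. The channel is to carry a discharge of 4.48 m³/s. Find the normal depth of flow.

Manning's equation rearranged: A R^(2/3) = nQ / (1·√S) = 0.014 × 4.48 / (√0.011) = 0.598.
Try y = 1.02 m: A R^(2/3) = 0.952 — high.
Try y = 0.857 m: A R^(2/3) = 0.5984 — ≈ 0.598.

y_n = 0.857 m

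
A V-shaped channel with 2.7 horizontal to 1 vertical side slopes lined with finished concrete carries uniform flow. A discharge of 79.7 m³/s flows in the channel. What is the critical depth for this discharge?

At critical depth, Q² T / (g A³) = 1, i.e. A³/T = Q²/g = 79.7²/9.81 = 647.5.
Trying y = 3.48 m: A³/T = 1860 — too large.
Trying y = 2.19 m: A³/T = 183.6 — too small.
Trying y = 2.82 m: A³/T = 650 — ≈ 647.5.

y_c = 2.82 m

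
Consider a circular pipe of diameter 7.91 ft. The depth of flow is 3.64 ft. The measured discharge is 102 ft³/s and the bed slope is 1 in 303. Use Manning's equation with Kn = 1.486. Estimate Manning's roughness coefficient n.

For a circular section of diameter D = 7.91 ft at depth y = 3.64 ft, the central angle is θ = 2 arccos(1 − 2y/D) = 2.982 rad. Then A = (D²/8)(θ − sin θ) = 22.08 ft² and P = Dθ/2 = 11.79 ft.
Hydraulic radius R = A/P = 22.08/11.79 = 1.872 ft.
Rearranging Manning's equation: n = (1.486/Q) A R^(2/3) S^(1/2) = (1.486/102) × 22.08 × 1.872^(2/3) × √0.0033 = 0.0281.

n = 0.0281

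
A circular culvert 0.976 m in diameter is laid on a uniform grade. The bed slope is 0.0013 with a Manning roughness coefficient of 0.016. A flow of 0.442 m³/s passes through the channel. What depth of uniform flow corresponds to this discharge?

Manning's equation rearranged: A R^(2/3) = nQ / (1·√S) = 0.016 × 0.442 / (√0.0013) = 0.1961.
Try y = 0.658 m: A R^(2/3) = 0.2326 — over.
Try y = 0.439 m: A R^(2/3) = 0.1216 — short.
Try y = 0.585 m: A R^(2/3) = 0.196 — close enough.

y_n = 0.585 m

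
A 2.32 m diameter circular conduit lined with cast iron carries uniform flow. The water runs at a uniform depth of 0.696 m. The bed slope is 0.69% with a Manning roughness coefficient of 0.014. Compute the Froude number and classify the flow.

supercritical

For a circular section of diameter D = 2.32 m at depth y = 0.696 m, the central angle is θ = 2 arccos(1 − 2y/D) = 2.319 rad. Then A = (D²/8)(θ − sin θ) = 1.067 m² and P = Dθ/2 = 2.69 m.
Hydraulic radius R = A/P = 1.067/2.69 = 0.3966 m.
V = (1/n) R^(2/3) √S = (1/0.014) × 0.3966^(2/3) × √0.0069 = 3.203 m/s. Hydraulic depth D_h = A/T = 1.067/2.126 = 0.5016 m.
Froude number Fr = V/√(g·D_h) = 3.203/√(9.81×0.5016) = 1.44, which is greater than 1, so the flow is supercritical.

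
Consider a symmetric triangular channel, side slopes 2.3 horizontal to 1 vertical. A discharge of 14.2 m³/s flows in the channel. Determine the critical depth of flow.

y_c = 1.51 m

At critical depth, Q² T / (g A³) = 1, i.e. A³/T = Q²/g = 14.2²/9.81 = 20.55.
Try y = 1.8 m: A³/T = 49.98 — high.
Try y = 1.2 m: A³/T = 6.582 — low.
Try y = 1.51 m: A³/T = 20.76 — ≈ 20.55.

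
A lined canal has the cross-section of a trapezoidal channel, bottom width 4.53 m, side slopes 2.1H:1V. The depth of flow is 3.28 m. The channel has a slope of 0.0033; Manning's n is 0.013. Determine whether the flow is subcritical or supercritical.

With bottom width b = 4.53 m and side slope z = 2.1: A = (b + zy)y = (4.53 + 2.1×3.28)×3.28 = 37.45 m²; P = b + 2y√(1+z²) = 4.53 + 2×3.28×2.326 = 19.79 m.
Hydraulic radius R = A/P = 37.45/19.79 = 1.893 m.
V = (1/n) R^(2/3) √S = (1/0.013) × 1.893^(2/3) × √0.0033 = 6.761 m/s. Hydraulic depth D_h = A/T = 37.45/18.31 = 2.046 m.
Froude number Fr = V/√(g·D_h) = 6.761/√(9.81×2.046) = 1.51, which is greater than 1, so the flow is supercritical.

supercritical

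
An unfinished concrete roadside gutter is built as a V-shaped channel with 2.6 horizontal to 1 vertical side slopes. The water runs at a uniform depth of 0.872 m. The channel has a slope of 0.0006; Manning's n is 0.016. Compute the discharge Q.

Q = 1.66 m³/s

For a triangular section with side slope z = 2.6: A = zy² = 2.6×0.872² = 1.977 m²; P = 2y√(1+z²) = 2×0.872×2.786 = 4.858 m.
Hydraulic radius R = A/P = 1.977/4.858 = 0.4069 m.
Manning's equation: Q = (1/n) A R^(2/3) S^(1/2) = (1/0.016) × 1.977 × 0.4069^(2/3) × 0.0006^(1/2) = 1.66 m³/s.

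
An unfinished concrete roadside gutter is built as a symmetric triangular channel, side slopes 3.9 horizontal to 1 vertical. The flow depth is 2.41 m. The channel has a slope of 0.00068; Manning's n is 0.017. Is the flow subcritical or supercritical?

subcritical

For a triangular section with side slope z = 3.9: A = zy² = 3.9×2.41² = 22.65 m²; P = 2y√(1+z²) = 2×2.41×4.026 = 19.41 m.
Hydraulic radius R = A/P = 22.65/19.41 = 1.167 m.
V = (1/n) R^(2/3) √S = (1/0.017) × 1.167^(2/3) × √0.00068 = 1.701 m/s. Hydraulic depth D_h = A/T = 22.65/18.8 = 1.205 m.
Froude number Fr = V/√(g·D_h) = 1.701/√(9.81×1.205) = 0.495, which is less than 1, so the flow is subcritical.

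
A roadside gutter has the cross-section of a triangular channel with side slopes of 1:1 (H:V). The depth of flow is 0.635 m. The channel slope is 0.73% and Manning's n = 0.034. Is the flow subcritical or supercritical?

subcritical

For a triangular section with side slope z = 1: A = zy² = 1×0.635² = 0.4032 m²; P = 2y√(1+z²) = 2×0.635×1.414 = 1.796 m.
Hydraulic radius R = A/P = 0.4032/1.796 = 0.2245 m.
V = (1/n) R^(2/3) √S = (1/0.034) × 0.2245^(2/3) × √0.0073 = 0.9283 m/s. Hydraulic depth D_h = A/T = 0.4032/1.27 = 0.3175 m.
Froude number Fr = V/√(g·D_h) = 0.9283/√(9.81×0.3175) = 0.526, which is less than 1, so the flow is subcritical.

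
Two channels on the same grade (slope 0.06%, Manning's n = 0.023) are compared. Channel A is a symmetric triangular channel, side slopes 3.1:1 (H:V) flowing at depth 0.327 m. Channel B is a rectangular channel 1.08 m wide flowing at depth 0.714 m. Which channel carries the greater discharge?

Channel A: For a triangular section with side slope z = 3.1: A = zy² = 3.1×0.327² = 0.3315 m²; P = 2y√(1+z²) = 2×0.327×3.257 = 2.13 m. Hydraulic radius R = A/P = 0.3315/2.13 = 0.1556 m. Q_A = (1/0.023)·0.3315·0.1556^(2/3)·√0.0006 = 0.1021 m³/s.
Channel B: Flow area A = b·y = 1.08 × 0.714 = 0.7711 m². Wetted perimeter P = b + 2y = 1.08 + 2×0.714 = 2.508 m. Hydraulic radius R = A/P = 0.7711/2.508 = 0.3075 m. Q_B = (1/0.023)·0.7711·0.3075^(2/3)·√0.0006 = 0.3741 m³/s.
Q_A = 0.1021 m³/s vs Q_B = 0.3741 m³/s, so channel B carries more.

channel B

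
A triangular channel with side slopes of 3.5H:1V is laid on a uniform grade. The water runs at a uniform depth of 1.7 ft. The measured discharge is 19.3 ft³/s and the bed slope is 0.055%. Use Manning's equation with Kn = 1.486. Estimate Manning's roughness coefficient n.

n = 0.016

For a triangular section with side slope z = 3.5: A = zy² = 3.5×1.7² = 10.12 ft²; P = 2y√(1+z²) = 2×1.7×3.64 = 12.38 ft.
Hydraulic radius R = A/P = 10.12/12.38 = 0.8173 ft.
Rearranging Manning's equation: n = (1.486/Q) A R^(2/3) S^(1/2) = (1.486/19.3) × 10.12 × 0.8173^(2/3) × √0.00055 = 0.016.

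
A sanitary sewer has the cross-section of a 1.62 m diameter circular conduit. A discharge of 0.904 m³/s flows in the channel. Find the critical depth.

At critical depth, Q² T / (g A³) = 1, i.e. A³/T = Q²/g = 0.904²/9.81 = 0.0833.
Trying y = 0.37 m: A³/T = 0.03278 — low.
Trying y = 0.47 m: A³/T = 0.0832 — matches.

y_c = 0.47 m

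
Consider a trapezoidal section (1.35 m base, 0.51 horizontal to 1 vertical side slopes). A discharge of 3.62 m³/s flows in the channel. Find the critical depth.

At critical depth, Q² T / (g A³) = 1, i.e. A³/T = Q²/g = 3.62²/9.81 = 1.336.
Try y = 0.599 m: A³/T = 0.4973 — short.
Try y = 0.895 m: A³/T = 1.868 — over.
Try y = 0.81 m: A³/T = 1.338 — ≈ 1.336.

y_c = 0.81 m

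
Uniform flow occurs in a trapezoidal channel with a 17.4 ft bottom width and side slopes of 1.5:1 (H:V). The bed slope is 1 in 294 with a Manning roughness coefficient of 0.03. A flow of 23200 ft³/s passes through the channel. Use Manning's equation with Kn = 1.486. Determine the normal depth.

Manning's equation rearranged: A R^(2/3) = nQ / (1.486·√S) = 0.03 × 23200 / (1.486 × √0.003401) = 8031.
At y = 21.1 ft: A R^(2/3) = 5141 — short.
At y = 25.8 ft: A R^(2/3) = 8046 — ≈ 8031.

y_n = 25.8 ft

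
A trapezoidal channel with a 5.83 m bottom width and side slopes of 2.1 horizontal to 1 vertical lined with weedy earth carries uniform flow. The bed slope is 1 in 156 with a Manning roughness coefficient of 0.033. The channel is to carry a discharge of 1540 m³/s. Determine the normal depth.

Manning's equation rearranged: A R^(2/3) = nQ / (1·√S) = 0.033 × 1540 / (√0.00641) = 634.7.
Trying y = 10.5 m: A R^(2/3) = 895.9 — too large.
Trying y = 9.08 m: A R^(2/3) = 634.6 — matches.

y_n = 9.08 m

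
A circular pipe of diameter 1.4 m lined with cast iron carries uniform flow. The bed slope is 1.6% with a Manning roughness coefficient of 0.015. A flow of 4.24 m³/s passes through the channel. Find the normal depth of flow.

Manning's equation rearranged: A R^(2/3) = nQ / (1·√S) = 0.015 × 4.24 / (√0.016) = 0.5028.
Try y = 0.897 m: A R^(2/3) = 0.5664 — high.
Try y = 0.573 m: A R^(2/3) = 0.2686 — low.
Try y = 0.828 m: A R^(2/3) = 0.5024 — matches.

y_n = 0.828 m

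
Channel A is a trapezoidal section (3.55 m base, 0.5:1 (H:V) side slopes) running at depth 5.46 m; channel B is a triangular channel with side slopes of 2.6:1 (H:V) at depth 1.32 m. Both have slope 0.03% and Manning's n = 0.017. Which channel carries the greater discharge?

Channel A: With bottom width b = 3.55 m and side slope z = 0.5: A = (b + zy)y = (3.55 + 0.5×5.46)×5.46 = 34.29 m²; P = b + 2y√(1+z²) = 3.55 + 2×5.46×1.118 = 15.76 m. Hydraulic radius R = A/P = 34.29/15.76 = 2.176 m. Q_A = (1/0.017)·34.29·2.176^(2/3)·√0.0003 = 58.66 m³/s.
Channel B: For a triangular section with side slope z = 2.6: A = zy² = 2.6×1.32² = 4.53 m²; P = 2y√(1+z²) = 2×1.32×2.786 = 7.354 m. Hydraulic radius R = A/P = 4.53/7.354 = 0.616 m. Q_B = (1/0.017)·4.53·0.616^(2/3)·√0.0003 = 3.342 m³/s.
Q_A = 58.66 m³/s vs Q_B = 3.342 m³/s, so channel A carries more.

channel A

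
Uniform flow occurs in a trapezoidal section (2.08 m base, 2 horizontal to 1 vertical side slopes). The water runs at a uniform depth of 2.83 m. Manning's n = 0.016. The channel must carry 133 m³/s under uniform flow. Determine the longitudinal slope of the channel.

S = 0.00556

With bottom width b = 2.08 m and side slope z = 2: A = (b + zy)y = (2.08 + 2×2.83)×2.83 = 21.9 m²; P = b + 2y√(1+z²) = 2.08 + 2×2.83×2.236 = 14.74 m.
Hydraulic radius R = A/P = 21.9/14.74 = 1.486 m.
From Manning's equation, S = [nQ / (1 A R^(2/3))]² = [0.016 × 133 / (1 × 21.9 × 1.486^(2/3))]² = 0.00556.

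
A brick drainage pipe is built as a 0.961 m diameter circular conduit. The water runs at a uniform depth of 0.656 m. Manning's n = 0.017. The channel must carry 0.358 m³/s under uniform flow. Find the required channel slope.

S = 0.000719

For a circular section of diameter D = 0.961 m at depth y = 0.656 m, the central angle is θ = 2 arccos(1 − 2y/D) = 3.889 rad. Then A = (D²/8)(θ − sin θ) = 0.5275 m² and P = Dθ/2 = 1.869 m.
Hydraulic radius R = A/P = 0.5275/1.869 = 0.2823 m.
From Manning's equation, S = [nQ / (1 A R^(2/3))]² = [0.017 × 0.358 / (1 × 0.5275 × 0.2823^(2/3))]² = 0.000719.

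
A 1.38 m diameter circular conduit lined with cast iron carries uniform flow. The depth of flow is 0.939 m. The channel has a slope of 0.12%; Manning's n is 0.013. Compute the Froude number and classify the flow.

subcritical

For a circular section of diameter D = 1.38 m at depth y = 0.939 m, the central angle is θ = 2 arccos(1 − 2y/D) = 3.88 rad. Then A = (D²/8)(θ − sin θ) = 1.084 m² and P = Dθ/2 = 2.677 m.
Hydraulic radius R = A/P = 1.084/2.677 = 0.4049 m.
V = (1/n) R^(2/3) √S = (1/0.013) × 0.4049^(2/3) × √0.0012 = 1.458 m/s. Hydraulic depth D_h = A/T = 1.084/1.287 = 0.8422 m.
Froude number Fr = V/√(g·D_h) = 1.458/√(9.81×0.8422) = 0.507, which is less than 1, so the flow is subcritical.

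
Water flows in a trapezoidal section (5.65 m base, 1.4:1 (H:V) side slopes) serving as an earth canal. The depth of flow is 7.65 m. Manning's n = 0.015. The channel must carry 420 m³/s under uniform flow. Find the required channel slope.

With bottom width b = 5.65 m and side slope z = 1.4: A = (b + zy)y = (5.65 + 1.4×7.65)×7.65 = 125.2 m²; P = b + 2y√(1+z²) = 5.65 + 2×7.65×1.72 = 31.97 m.
Hydraulic radius R = A/P = 125.2/31.97 = 3.914 m.
From Manning's equation, S = [nQ / (1 A R^(2/3))]² = [0.015 × 420 / (1 × 125.2 × 3.914^(2/3))]² = 0.000411.

S = 0.000411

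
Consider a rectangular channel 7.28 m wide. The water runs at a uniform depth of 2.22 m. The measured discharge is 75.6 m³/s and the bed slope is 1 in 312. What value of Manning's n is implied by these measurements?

n = 0.015

Flow area A = b·y = 7.28 × 2.22 = 16.16 m². Wetted perimeter P = b + 2y = 7.28 + 2×2.22 = 11.72 m.
Hydraulic radius R = A/P = 16.16/11.72 = 1.379 m.
Rearranging Manning's equation: n = (1/Q) A R^(2/3) S^(1/2) = (1/75.6) × 16.16 × 1.379^(2/3) × √0.003205 = 0.015.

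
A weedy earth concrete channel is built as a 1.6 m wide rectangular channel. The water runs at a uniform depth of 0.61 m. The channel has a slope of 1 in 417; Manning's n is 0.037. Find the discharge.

Flow area A = b·y = 1.6 × 0.61 = 0.976 m². Wetted perimeter P = b + 2y = 1.6 + 2×0.61 = 2.82 m.
Hydraulic radius R = A/P = 0.976/2.82 = 0.3461 m.
Manning's equation: Q = (1/n) A R^(2/3) S^(1/2) = (1/0.037) × 0.976 × 0.3461^(2/3) × 0.002398^(1/2) = 0.637 m³/s.

Q = 0.637 m³/s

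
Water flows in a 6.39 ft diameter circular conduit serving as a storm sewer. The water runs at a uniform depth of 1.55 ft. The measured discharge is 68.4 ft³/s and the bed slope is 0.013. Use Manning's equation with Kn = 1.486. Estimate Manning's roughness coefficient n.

n = 0.014

For a circular section of diameter D = 6.39 ft at depth y = 1.55 ft, the central angle is θ = 2 arccos(1 − 2y/D) = 2.06 rad. Then A = (D²/8)(θ − sin θ) = 6.008 ft² and P = Dθ/2 = 6.581 ft.
Hydraulic radius R = A/P = 6.008/6.581 = 0.9129 ft.
Rearranging Manning's equation: n = (1.486/Q) A R^(2/3) S^(1/2) = (1.486/68.4) × 6.008 × 0.9129^(2/3) × √0.013 = 0.014.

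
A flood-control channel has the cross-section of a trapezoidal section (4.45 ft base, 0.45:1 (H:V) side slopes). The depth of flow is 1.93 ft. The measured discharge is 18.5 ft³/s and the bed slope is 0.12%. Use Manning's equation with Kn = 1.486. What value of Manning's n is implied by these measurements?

n = 0.0319

With bottom width b = 4.45 ft and side slope z = 0.45: A = (b + zy)y = (4.45 + 0.45×1.93)×1.93 = 10.26 ft²; P = b + 2y√(1+z²) = 4.45 + 2×1.93×1.097 = 8.683 ft.
Hydraulic radius R = A/P = 10.26/8.683 = 1.182 ft.
Rearranging Manning's equation: n = (1.486/Q) A R^(2/3) S^(1/2) = (1.486/18.5) × 10.26 × 1.182^(2/3) × √0.0012 = 0.0319.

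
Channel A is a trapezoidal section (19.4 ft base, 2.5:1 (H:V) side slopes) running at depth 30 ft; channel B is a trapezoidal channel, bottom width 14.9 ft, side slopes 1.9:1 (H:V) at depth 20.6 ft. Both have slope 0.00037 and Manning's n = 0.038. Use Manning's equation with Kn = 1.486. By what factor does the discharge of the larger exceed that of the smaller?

3.26

Channel A: With bottom width b = 19.4 ft and side slope z = 2.5: A = (b + zy)y = (19.4 + 2.5×30)×30 = 2832 ft²; P = b + 2y√(1+z²) = 19.4 + 2×30×2.693 = 181 ft. Hydraulic radius R = A/P = 2832/181 = 15.65 ft. Q_A = (1.486/0.038)·2832·15.65^(2/3)·√0.00037 = 13330 ft³/s.
Channel B: With bottom width b = 14.9 ft and side slope z = 1.9: A = (b + zy)y = (14.9 + 1.9×20.6)×20.6 = 1113 ft²; P = b + 2y√(1+z²) = 14.9 + 2×20.6×2.147 = 103.4 ft. Hydraulic radius R = A/P = 1113/103.4 = 10.77 ft. Q_B = (1.486/0.038)·1113·10.77^(2/3)·√0.00037 = 4084 ft³/s.
The larger discharge is 13330 ft³/s and the smaller is 4084 ft³/s; the ratio is 3.26.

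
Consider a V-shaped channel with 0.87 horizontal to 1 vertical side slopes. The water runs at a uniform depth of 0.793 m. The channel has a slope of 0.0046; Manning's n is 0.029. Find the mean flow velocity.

V = 0.953 m/s

For a triangular section with side slope z = 0.87: A = zy² = 0.87×0.793² = 0.5471 m²; P = 2y√(1+z²) = 2×0.793×1.325 = 2.102 m.
Hydraulic radius R = A/P = 0.5471/2.102 = 0.2602 m.
From Manning's equation, V = (1/n) R^(2/3) S^(1/2) = (1/0.029) × 0.2602^(2/3) × 0.0046^(1/2) = 0.953 m/s.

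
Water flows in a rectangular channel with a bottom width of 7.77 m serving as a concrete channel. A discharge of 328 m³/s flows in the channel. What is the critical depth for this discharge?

For a rectangular channel, critical depth y_c = (q²/g)^(1/3) where q = Q/b = 328/7.77 = 42.21 m²/s.
So y_c = (42.21²/9.81)^(1/3) = 5.66 m.

y_c = 5.66 m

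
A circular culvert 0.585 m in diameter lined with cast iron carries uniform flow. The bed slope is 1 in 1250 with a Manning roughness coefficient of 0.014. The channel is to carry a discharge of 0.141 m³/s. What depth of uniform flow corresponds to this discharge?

Manning's equation rearranged: A R^(2/3) = nQ / (1·√S) = 0.014 × 0.141 / (√0.0008) = 0.06979.
Try y = 0.306 m: A R^(2/3) = 0.04024 — low.
Try y = 0.449 m: A R^(2/3) = 0.06984 — ≈ 0.06979.

y_n = 0.449 m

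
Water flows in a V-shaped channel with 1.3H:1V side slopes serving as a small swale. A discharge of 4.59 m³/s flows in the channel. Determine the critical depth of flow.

y_c = 1.21 m

At critical depth, Q² T / (g A³) = 1, i.e. A³/T = Q²/g = 4.59²/9.81 = 2.148.
Try y = 1.43 m: A³/T = 5.053 — too large.
Try y = 0.825 m: A³/T = 0.3229 — too small.
Try y = 1.21 m: A³/T = 2.192 — close enough.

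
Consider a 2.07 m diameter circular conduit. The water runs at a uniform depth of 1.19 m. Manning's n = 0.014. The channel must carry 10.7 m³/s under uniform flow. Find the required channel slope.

S = 0.0121

For a circular section of diameter D = 2.07 m at depth y = 1.19 m, the central angle is θ = 2 arccos(1 − 2y/D) = 3.442 rad. Then A = (D²/8)(θ − sin θ) = 2.002 m² and P = Dθ/2 = 3.563 m.
Hydraulic radius R = A/P = 2.002/3.563 = 0.562 m.
From Manning's equation, S = [nQ / (1 A R^(2/3))]² = [0.014 × 10.7 / (1 × 2.002 × 0.562^(2/3))]² = 0.0121.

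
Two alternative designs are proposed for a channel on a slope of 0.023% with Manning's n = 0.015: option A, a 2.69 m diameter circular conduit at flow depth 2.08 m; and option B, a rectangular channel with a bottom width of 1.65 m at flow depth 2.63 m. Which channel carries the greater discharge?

Channel A: For a circular section of diameter D = 2.69 m at depth y = 2.08 m, the central angle is θ = 2 arccos(1 − 2y/D) = 4.298 rad. Then A = (D²/8)(θ − sin θ) = 4.715 m² and P = Dθ/2 = 5.781 m. Hydraulic radius R = A/P = 4.715/5.781 = 0.8157 m. Q_A = (1/0.015)·4.715·0.8157^(2/3)·√0.00023 = 4.162 m³/s.
Channel B: Flow area A = b·y = 1.65 × 2.63 = 4.339 m². Wetted perimeter P = b + 2y = 1.65 + 2×2.63 = 6.91 m. Hydraulic radius R = A/P = 4.339/6.91 = 0.628 m. Q_B = (1/0.015)·4.339·0.628^(2/3)·√0.00023 = 3.218 m³/s.
Q_A = 4.162 m³/s vs Q_B = 3.218 m³/s, so channel A carries more.

channel A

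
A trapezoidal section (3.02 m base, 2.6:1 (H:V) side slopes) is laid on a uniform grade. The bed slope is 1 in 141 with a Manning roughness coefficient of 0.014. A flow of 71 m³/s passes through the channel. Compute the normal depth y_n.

Manning's equation rearranged: A R^(2/3) = nQ / (1·√S) = 0.014 × 71 / (√0.007092) = 11.8.
At y = 1.15 m: A R^(2/3) = 5.62 — too small.
At y = 2.01 m: A R^(2/3) = 18.36 — too large.
At y = 1.64 m: A R^(2/3) = 11.81 — ≈ 11.8.

y_n = 1.64 m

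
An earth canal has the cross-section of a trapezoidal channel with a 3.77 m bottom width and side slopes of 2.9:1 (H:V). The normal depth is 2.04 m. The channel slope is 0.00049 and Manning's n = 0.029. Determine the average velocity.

With bottom width b = 3.77 m and side slope z = 2.9: A = (b + zy)y = (3.77 + 2.9×2.04)×2.04 = 19.76 m²; P = b + 2y√(1+z²) = 3.77 + 2×2.04×3.068 = 16.29 m.
Hydraulic radius R = A/P = 19.76/16.29 = 1.213 m.
From Manning's equation, V = (1/n) R^(2/3) S^(1/2) = (1/0.029) × 1.213^(2/3) × 0.00049^(1/2) = 0.868 m/s.

V = 0.868 m/s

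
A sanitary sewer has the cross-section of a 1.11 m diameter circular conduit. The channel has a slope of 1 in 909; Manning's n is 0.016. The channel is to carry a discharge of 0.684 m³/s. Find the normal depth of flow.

y_n = 0.752 m

Manning's equation rearranged: A R^(2/3) = nQ / (1·√S) = 0.016 × 0.684 / (√0.0011) = 0.33.
At y = 0.56 m: A R^(2/3) = 0.209 — short.
At y = 0.875 m: A R^(2/3) = 0.3965 — over.
At y = 0.752 m: A R^(2/3) = 0.33 — close enough.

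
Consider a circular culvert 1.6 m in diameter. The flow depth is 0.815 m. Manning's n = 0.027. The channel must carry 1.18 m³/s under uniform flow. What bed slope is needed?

S = 0.0032

For a circular section of diameter D = 1.6 m at depth y = 0.815 m, the central angle is θ = 2 arccos(1 − 2y/D) = 3.179 rad. Then A = (D²/8)(θ − sin θ) = 1.029 m² and P = Dθ/2 = 2.543 m.
Hydraulic radius R = A/P = 1.029/2.543 = 0.4047 m.
From Manning's equation, S = [nQ / (1 A R^(2/3))]² = [0.027 × 1.18 / (1 × 1.029 × 0.4047^(2/3))]² = 0.0032.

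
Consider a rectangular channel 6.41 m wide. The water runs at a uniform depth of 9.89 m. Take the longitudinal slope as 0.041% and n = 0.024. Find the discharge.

Q = 96.4 m³/s

Flow area A = b·y = 6.41 × 9.89 = 63.39 m². Wetted perimeter P = b + 2y = 6.41 + 2×9.89 = 26.19 m.
Hydraulic radius R = A/P = 63.39/26.19 = 2.421 m.
Manning's equation: Q = (1/n) A R^(2/3) S^(1/2) = (1/0.024) × 63.39 × 2.421^(2/3) × 0.00041^(1/2) = 96.4 m³/s.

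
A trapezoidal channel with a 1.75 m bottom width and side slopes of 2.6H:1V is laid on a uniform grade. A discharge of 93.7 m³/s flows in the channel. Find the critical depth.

y_c = 2.74 m

At critical depth, Q² T / (g A³) = 1, i.e. A³/T = Q²/g = 93.7²/9.81 = 895.
Try y = 3.05 m: A³/T = 1461 — high.
Try y = 2.37 m: A³/T = 468.5 — low.
Try y = 2.74 m: A³/T = 898.6 — ≈ 895.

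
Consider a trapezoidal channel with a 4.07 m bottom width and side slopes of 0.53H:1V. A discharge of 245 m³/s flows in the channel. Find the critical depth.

y_c = 5.6 m

At critical depth, Q² T / (g A³) = 1, i.e. A³/T = Q²/g = 245²/9.81 = 6119.
Trying y = 6.24 m: A³/T = 9130 — high.
Trying y = 4.7 m: A³/T = 3239 — low.
Trying y = 5.6 m: A³/T = 6119 — ≈ 6119.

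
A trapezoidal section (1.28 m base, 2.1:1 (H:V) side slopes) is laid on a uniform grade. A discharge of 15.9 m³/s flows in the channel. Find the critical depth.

At critical depth, Q² T / (g A³) = 1, i.e. A³/T = Q²/g = 15.9²/9.81 = 25.77.
At y = 1.5 m: A³/T = 38.71 — high.
At y = 1.36 m: A³/T = 25.45 — matches.

y_c = 1.36 m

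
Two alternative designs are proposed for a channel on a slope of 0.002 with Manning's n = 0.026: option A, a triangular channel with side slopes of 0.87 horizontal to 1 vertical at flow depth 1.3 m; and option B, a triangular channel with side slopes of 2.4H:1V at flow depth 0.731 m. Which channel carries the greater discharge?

Channel A: For a triangular section with side slope z = 0.87: A = zy² = 0.87×1.3² = 1.47 m²; P = 2y√(1+z²) = 2×1.3×1.325 = 3.446 m. Hydraulic radius R = A/P = 1.47/3.446 = 0.4266 m. Q_A = (1/0.026)·1.47·0.4266^(2/3)·√0.002 = 1.433 m³/s.
Channel B: For a triangular section with side slope z = 2.4: A = zy² = 2.4×0.731² = 1.282 m²; P = 2y√(1+z²) = 2×0.731×2.6 = 3.801 m. Hydraulic radius R = A/P = 1.282/3.801 = 0.3374 m. Q_B = (1/0.026)·1.282·0.3374^(2/3)·√0.002 = 1.069 m³/s.
Q_A = 1.433 m³/s vs Q_B = 1.069 m³/s, so channel A carries more.

channel A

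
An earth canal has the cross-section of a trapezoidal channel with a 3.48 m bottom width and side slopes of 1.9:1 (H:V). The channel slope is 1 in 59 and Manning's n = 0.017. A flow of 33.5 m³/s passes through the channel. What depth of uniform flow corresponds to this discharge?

Manning's equation rearranged: A R^(2/3) = nQ / (1·√S) = 0.017 × 33.5 / (√0.01695) = 4.374.
Trying y = 1.11 m: A R^(2/3) = 5.132 — high.
Trying y = 1.02 m: A R^(2/3) = 4.37 — close enough.

y_n = 1.02 m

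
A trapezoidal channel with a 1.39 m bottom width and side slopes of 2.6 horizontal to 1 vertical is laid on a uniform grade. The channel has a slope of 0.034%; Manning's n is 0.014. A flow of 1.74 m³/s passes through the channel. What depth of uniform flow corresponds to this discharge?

Manning's equation rearranged: A R^(2/3) = nQ / (1·√S) = 0.014 × 1.74 / (√0.00034) = 1.321.
Try y = 0.91 m: A R^(2/3) = 2.236 — high.
Try y = 0.713 m: A R^(2/3) = 1.32 — close enough.

y_n = 0.713 m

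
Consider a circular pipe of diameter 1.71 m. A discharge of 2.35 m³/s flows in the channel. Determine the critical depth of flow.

y_c = 0.759 m

At critical depth, Q² T / (g A³) = 1, i.e. A³/T = Q²/g = 2.35²/9.81 = 0.5629.
Try y = 0.913 m: A³/T = 1.138 — too large.
Try y = 0.654 m: A³/T = 0.3171 — too small.
Try y = 0.759 m: A³/T = 0.5615 — ≈ 0.5629.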